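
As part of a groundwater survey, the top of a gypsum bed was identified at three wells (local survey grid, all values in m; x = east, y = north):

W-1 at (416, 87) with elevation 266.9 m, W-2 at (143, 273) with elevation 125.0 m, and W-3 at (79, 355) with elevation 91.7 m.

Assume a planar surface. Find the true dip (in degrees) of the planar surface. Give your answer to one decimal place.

27.4°

Let the plane be z = a·x + b·y + c.
W-2−W-1: −273a + 186b = −141.9;  W-3−W-1: −337a + 268b = −175.2.
Solving gives a = 0.51918, b = −0.00089.
Gradient magnitude |∇z| = √(a² + b²) = √(0.26954 + 0.00000) = 0.51918.
True dip = arctan(0.51918) = 27.4°, dipping toward W (azimuth ≈ 270°).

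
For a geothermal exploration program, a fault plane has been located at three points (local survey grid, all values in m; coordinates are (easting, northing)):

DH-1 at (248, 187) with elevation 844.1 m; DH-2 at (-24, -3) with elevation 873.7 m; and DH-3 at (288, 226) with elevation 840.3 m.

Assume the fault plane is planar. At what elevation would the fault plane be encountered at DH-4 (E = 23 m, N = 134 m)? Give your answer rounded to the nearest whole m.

Two edge vectors: DH-1→DH-2 = (-272, -190, 29.6), DH-1→DH-3 = (40, 39, -3.8).
Normal n = (DH-1→DH-2) × (DH-1→DH-3) = (-432.4, 150.4, -3008).
So ∂z/∂E = −n_x/n_z = −0.14375 and ∂z/∂N = −n_y/n_z = 0.05000.
Intercept c from DH-1: 844.1 + 35.65 − 9.35 = 870.40.
At (23, 134): z = −3.3 + 6.7 + 870.40 = 873.8 m.

874 m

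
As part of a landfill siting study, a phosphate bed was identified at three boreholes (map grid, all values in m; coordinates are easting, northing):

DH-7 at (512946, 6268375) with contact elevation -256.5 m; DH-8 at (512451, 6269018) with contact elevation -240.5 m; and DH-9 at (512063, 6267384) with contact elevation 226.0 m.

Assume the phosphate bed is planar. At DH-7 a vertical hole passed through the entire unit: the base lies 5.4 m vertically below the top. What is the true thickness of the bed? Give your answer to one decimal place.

5.1 m

Let the plane be z = a·easting + b·northing + c.
DH-8−DH-7: −495a + 643b = 16;  DH-9−DH-7: −883a − 991b = 482.5.
Solving gives a = −0.30813, b = −0.21233.
|∇z| = √(a²+b²) = 0.37421, so dip δ = arctan(0.37421) = 20.52°.
True thickness = vertical thickness × cos δ = 5.4 × cos 20.52° = 5.1 m.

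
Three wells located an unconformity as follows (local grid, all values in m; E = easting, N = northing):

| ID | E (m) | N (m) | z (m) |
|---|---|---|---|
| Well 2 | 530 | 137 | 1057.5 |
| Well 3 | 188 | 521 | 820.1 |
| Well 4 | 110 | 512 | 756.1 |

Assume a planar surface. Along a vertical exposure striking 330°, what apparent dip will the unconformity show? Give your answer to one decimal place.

17.5°

Two edge vectors: Well 2→Well 3 = (-342, 384, -237.4), Well 2→Well 4 = (-420, 375, -301.4).
Normal n = (Well 2→Well 3) × (Well 2→Well 4) = (-26712.6, -3370.8, 33030).
So ∂z/∂E = −n_x/n_z = 0.80874 and ∂z/∂N = −n_y/n_z = 0.10205.
Unit vector along 330° is (sin 330°, cos 330°) = (-0.5000, 0.8660).
Slope in that direction = a·(-0.5000) + b·(0.8660) = −0.31599.
Apparent dip = arctan|0.31599| = 17.5° (true dip is 39.2°, so apparent ≤ true as expected).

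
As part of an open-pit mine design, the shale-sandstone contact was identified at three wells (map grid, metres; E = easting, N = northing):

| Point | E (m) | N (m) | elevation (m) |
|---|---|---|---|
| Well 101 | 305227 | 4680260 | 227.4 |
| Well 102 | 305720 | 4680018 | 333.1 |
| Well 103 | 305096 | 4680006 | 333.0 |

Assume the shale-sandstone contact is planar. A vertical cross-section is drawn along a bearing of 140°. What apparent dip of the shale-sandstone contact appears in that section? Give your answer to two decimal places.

Two edge vectors: Well 101→Well 102 = (493, -242, 105.7), Well 101→Well 103 = (-131, -254, 105.6).
Normal n = (Well 101→Well 102) × (Well 101→Well 103) = (1292.6, -65907.5, -156924).
So ∂z/∂E = −n_x/n_z = 0.00824 and ∂z/∂N = −n_y/n_z = −0.42000.
Unit vector along 140° is (sin 140°, cos 140°) = (0.6428, -0.7660).
Slope in that direction = a·(0.6428) + b·(-0.7660) = 0.32703.
Apparent dip = arctan|0.32703| = 18.11° (true dip is 22.8°, so apparent ≤ true as expected).

18.11°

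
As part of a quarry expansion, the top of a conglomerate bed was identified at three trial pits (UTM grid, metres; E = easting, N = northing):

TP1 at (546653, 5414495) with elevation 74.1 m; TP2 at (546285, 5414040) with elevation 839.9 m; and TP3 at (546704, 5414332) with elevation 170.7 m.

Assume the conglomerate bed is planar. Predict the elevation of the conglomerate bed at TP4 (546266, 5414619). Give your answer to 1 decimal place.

Let the plane be z = a·E + b·N + c.
TP2−TP1: −368a − 455b = 765.8;  TP3−TP1: 51a − 163b = 96.6.
Solving gives a = −0.972152568, b = −0.896808472.
Then c = 74.1 − a·546653 − b·5414495 = 5387269.21.
At (546266, 5414619): z = −531053.9 − 4855876.2 + 5387269.21 = 339.1 m.

339.1 m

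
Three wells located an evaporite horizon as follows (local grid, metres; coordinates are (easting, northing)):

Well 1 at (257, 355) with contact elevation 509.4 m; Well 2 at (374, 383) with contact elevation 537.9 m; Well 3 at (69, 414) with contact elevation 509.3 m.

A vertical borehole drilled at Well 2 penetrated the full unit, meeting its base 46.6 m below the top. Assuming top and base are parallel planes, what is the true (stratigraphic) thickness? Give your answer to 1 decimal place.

Let the plane be z = a·E + b·N + c.
Well 2−Well 1: 117a + 28b = 28.5;  Well 3−Well 1: −188a + 59b = −0.1.
Solving gives a = 0.13843, b = 0.43941.
|∇z| = √(a²+b²) = 0.46070, so dip δ = arctan(0.46070) = 24.74°.
True thickness = vertical thickness × cos δ = 46.6 × cos 24.74° = 42.3 m.

42.3 m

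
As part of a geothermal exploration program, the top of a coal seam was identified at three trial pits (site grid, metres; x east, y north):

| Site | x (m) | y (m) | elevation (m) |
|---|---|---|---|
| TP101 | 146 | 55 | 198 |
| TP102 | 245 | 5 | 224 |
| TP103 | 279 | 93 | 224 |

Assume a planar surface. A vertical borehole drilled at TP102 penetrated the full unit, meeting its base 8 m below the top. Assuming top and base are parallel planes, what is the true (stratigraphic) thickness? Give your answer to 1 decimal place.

Let the plane be z = a·x + b·y + c.
TP102−TP101: 99a − 50b = 26;  TP103−TP101: 133a + 38b = 26.
Solving gives a = 0.21975, b = −0.08490.
|∇z| = √(a²+b²) = 0.23558, so dip δ = arctan(0.23558) = 13.26°.
True thickness = vertical thickness × cos δ = 8 × cos 13.26° = 7.8 m.

7.8 m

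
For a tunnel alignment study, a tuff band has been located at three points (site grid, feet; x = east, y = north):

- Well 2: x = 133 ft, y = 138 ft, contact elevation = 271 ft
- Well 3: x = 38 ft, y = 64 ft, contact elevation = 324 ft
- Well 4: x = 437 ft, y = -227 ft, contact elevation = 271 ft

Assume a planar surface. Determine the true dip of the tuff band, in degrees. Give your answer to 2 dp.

Let the plane be z = a·x + b·y + c.
Well 3−Well 2: −95a − 74b = 53;  Well 4−Well 2: 304a − 365b = 0.
Solving gives a = −0.33837, b = −0.28182.
Gradient magnitude |∇z| = √(a² + b²) = √(0.11449 + 0.07942) = 0.44036.
True dip = arctan(0.44036) = 23.77°, dipping toward NE (azimuth ≈ 050°).

23.77°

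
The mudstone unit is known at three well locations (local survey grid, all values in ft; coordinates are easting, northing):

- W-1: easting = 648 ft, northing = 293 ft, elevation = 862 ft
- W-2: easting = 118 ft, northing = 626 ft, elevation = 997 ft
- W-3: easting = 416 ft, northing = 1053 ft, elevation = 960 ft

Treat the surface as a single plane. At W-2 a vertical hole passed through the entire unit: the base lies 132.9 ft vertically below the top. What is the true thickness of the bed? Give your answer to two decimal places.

129.68 ft

Let the plane be z = a·easting + b·northing + c.
W-2−W-1: −530a + 333b = 135;  W-3−W-1: −232a + 760b = 98.
Solving gives a = −0.21492, b = 0.06334.
|∇z| = √(a²+b²) = 0.22406, so dip δ = arctan(0.22406) = 12.63°.
True thickness = vertical thickness × cos δ = 132.9 × cos 12.63° = 129.68 ft.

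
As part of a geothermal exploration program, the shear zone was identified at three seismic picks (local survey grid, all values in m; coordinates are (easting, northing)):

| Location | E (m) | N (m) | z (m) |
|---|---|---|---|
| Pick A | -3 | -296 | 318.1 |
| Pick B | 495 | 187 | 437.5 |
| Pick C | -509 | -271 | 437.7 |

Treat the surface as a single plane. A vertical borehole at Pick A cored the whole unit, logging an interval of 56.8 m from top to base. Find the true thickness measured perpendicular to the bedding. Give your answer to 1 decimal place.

Two edge vectors: Pick A→Pick B = (498, 483, 119.4), Pick A→Pick C = (-506, 25, 119.6).
Normal n = (Pick A→Pick B) × (Pick A→Pick C) = (54781.8, -119977.2, 256848).
So ∂z/∂E = −n_x/n_z = −0.21328 and ∂z/∂N = −n_y/n_z = 0.46711.
|∇z| = √(a²+b²) = 0.51350, so dip δ = arctan(0.51350) = 27.18°.
True thickness = vertical thickness × cos δ = 56.8 × cos 27.18° = 50.5 m.

50.5 m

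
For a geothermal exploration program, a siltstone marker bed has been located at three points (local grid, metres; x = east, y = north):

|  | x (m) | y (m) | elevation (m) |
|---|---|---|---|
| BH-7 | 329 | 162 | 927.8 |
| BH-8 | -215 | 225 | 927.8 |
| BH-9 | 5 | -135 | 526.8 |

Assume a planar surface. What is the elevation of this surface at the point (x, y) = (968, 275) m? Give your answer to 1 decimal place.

1152.0 m

Two edge vectors: BH-7→BH-8 = (-544, 63, 0), BH-7→BH-9 = (-324, -297, -401).
Normal n = (BH-7→BH-8) × (BH-7→BH-9) = (-25263, -218144, 181980).
So ∂z/∂x = −n_x/n_z = 0.13882 and ∂z/∂y = −n_y/n_z = 1.19873.
Intercept c from BH-7: 927.8 − 45.67 − 194.19 = 687.93.
At (968, 275): z = 134.4 + 329.6 + 687.93 = 1152.0 m.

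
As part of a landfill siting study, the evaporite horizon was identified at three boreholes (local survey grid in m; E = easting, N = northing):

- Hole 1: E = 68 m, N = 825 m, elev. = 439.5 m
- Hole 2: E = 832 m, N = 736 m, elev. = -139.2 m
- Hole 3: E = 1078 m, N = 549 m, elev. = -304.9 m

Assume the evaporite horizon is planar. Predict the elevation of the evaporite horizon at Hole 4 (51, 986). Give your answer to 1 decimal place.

Two edge vectors: Hole 1→Hole 2 = (764, -89, -578.7), Hole 1→Hole 3 = (1010, -276, -744.4).
Normal n = (Hole 1→Hole 2) × (Hole 1→Hole 3) = (-93469.6, -15765.4, -120974).
So ∂z/∂E = −n_x/n_z = −0.772642 and ∂z/∂N = −n_y/n_z = −0.130321.
Intercept c from Hole 1: 439.5 + 52.54 + 107.51 = 599.55.
At (51, 986): z = −39.4 − 128.5 + 599.55 = 431.7 m.

431.7 m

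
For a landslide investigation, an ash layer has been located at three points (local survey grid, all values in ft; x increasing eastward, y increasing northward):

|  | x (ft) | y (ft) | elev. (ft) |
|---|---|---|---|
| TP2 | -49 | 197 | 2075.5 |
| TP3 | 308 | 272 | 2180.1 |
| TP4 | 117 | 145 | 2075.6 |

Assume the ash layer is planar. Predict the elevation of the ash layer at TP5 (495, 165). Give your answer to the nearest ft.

Let the plane be z = a·x + b·y + c.
TP3−TP2: 357a + 75b = 104.6;  TP4−TP2: 166a − 52b = 0.1.
Solving gives a = 0.17562, b = 0.55871.
Then c = 2075.5 − a·-49 − b·197 = 1974.04.
At (495, 165): z = 86.9 + 92.2 + 1974.04 = 2153.2 ft.

2153 ft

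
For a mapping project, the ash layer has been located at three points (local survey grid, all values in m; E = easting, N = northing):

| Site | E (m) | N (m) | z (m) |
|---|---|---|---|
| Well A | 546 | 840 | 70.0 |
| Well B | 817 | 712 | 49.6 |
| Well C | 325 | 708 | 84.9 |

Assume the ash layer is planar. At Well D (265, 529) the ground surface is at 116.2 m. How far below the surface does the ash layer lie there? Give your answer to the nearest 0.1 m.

Two edge vectors: Well A→Well B = (271, -128, -20.4), Well A→Well C = (-221, -132, 14.9).
Normal n = (Well A→Well B) × (Well A→Well C) = (-4600, 470.5, -64060).
So ∂z/∂E = −n_x/n_z = −0.07181 and ∂z/∂N = −n_y/n_z = 0.00734.
Intercept c from Well A: 70 + 39.21 − 6.17 = 103.04.
At (265, 529): z_contact = −19.03 + 3.89 + 103.04 = 87.89 m.
Depth below ground = 116.2 − 87.89 = 28.3 m.

28.3 m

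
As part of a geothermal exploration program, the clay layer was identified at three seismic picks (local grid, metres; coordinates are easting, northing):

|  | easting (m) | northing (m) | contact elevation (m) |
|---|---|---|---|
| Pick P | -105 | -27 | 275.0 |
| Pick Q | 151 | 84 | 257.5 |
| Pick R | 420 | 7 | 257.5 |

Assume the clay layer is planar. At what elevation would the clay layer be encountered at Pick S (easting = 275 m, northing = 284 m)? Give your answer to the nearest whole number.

235 m

Let the plane be z = a·easting + b·northing + c.
Pick Q−Pick P: 256a + 111b = −17.5;  Pick R−Pick P: 525a + 34b = −17.5.
Solving gives a = −0.02718, b = −0.09496.
Then c = 275 − a·-105 − b·-27 = 269.58.
At (275, 284): z = −7.5 − 27.0 + 269.58 = 235.1 m.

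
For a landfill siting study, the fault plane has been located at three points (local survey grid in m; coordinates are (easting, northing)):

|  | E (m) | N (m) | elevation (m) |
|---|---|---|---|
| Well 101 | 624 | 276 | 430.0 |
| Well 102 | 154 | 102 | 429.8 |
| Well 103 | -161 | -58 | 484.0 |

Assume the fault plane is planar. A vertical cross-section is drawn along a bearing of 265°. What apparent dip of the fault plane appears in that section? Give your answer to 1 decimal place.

19.5°

Two edge vectors: Well 101→Well 102 = (-470, -174, -0.2), Well 101→Well 103 = (-785, -334, 54).
Normal n = (Well 101→Well 102) × (Well 101→Well 103) = (-9462.8, 25537, 20390).
So ∂z/∂E = −n_x/n_z = 0.46409 and ∂z/∂N = −n_y/n_z = −1.25243.
Unit vector along 265° is (sin 265°, cos 265°) = (-0.9962, -0.0872).
Slope in that direction = a·(-0.9962) + b·(-0.0872) = −0.35317.
Apparent dip = arctan|0.35317| = 19.5° (true dip is 53.2°, so apparent ≤ true as expected).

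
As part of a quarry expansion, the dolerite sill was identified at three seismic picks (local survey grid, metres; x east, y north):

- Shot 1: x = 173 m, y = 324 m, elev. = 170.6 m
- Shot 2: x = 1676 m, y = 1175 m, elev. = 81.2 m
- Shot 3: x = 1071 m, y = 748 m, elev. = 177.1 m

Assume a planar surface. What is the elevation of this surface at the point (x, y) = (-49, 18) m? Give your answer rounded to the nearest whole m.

312 m

Two edge vectors: Shot 1→Shot 2 = (1503, 851, -89.4), Shot 1→Shot 3 = (898, 424, 6.5).
Normal n = (Shot 1→Shot 2) × (Shot 1→Shot 3) = (43437.1, -90050.7, -126926).
So ∂z/∂x = −n_x/n_z = 0.34222 and ∂z/∂y = −n_y/n_z = −0.70947.
Intercept c from Shot 1: 170.6 − 59.20 + 229.87 = 341.26.
At (-49, 18): z = −16.8 − 12.8 + 341.26 = 311.7 m.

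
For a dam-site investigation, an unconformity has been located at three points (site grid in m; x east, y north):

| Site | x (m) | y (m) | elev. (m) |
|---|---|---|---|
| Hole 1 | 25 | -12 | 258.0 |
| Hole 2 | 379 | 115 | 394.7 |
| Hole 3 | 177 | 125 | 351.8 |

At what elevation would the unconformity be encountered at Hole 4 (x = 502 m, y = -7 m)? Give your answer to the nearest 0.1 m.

Two edge vectors: Hole 1→Hole 2 = (354, 127, 136.7), Hole 1→Hole 3 = (152, 137, 93.8).
Normal n = (Hole 1→Hole 2) × (Hole 1→Hole 3) = (-6815.3, -12426.8, 29194).
So ∂z/∂x = −n_x/n_z = 0.23345 and ∂z/∂y = −n_y/n_z = 0.42566.
Intercept c from Hole 1: 258 − 5.84 + 5.11 = 257.27.
At (502, -7): z = 117.2 − 3.0 + 257.27 = 371.5 m.

371.5 m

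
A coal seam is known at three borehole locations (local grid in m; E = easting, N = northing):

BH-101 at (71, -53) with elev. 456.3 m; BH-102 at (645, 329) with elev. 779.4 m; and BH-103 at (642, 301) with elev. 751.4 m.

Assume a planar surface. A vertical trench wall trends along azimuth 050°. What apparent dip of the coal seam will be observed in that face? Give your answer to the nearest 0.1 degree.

Two edge vectors: BH-101→BH-102 = (574, 382, 323.1), BH-101→BH-103 = (571, 354, 295.1).
Normal n = (BH-101→BH-102) × (BH-101→BH-103) = (-1649.2, 15102.7, -14926).
So ∂z/∂E = −n_x/n_z = −0.11049 and ∂z/∂N = −n_y/n_z = 1.01184.
Unit vector along 050° is (sin 50°, cos 50°) = (0.7660, 0.6428).
Slope in that direction = a·(0.7660) + b·(0.6428) = 0.56576.
Apparent dip = arctan|0.56576| = 29.5° (true dip is 45.5°, so apparent ≤ true as expected).

29.5°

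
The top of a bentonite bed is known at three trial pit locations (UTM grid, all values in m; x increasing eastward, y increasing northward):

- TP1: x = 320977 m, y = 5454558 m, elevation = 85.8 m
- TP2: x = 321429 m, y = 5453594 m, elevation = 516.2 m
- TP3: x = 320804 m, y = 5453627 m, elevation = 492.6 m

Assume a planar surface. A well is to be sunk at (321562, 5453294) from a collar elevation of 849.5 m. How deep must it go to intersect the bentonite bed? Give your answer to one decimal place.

Two edge vectors: TP1→TP2 = (452, -964, 430.4), TP1→TP3 = (-173, -931, 406.8).
Normal n = (TP1→TP2) × (TP1→TP3) = (8547.2, -258332.8, -587584).
So ∂z/∂x = −n_x/n_z = 0.014546346 and ∂z/∂y = −n_y/n_z = −0.439652543.
Intercept c from TP1: 85.8 − 4669.04 + 2398110.30 = 2393527.05.
At (321562, 5453294): z_contact = 4677.55 − 2397554.58 + 2393527.05 = 650.03 m.
Depth below ground = 849.5 − 650.03 = 199.5 m.

199.5 m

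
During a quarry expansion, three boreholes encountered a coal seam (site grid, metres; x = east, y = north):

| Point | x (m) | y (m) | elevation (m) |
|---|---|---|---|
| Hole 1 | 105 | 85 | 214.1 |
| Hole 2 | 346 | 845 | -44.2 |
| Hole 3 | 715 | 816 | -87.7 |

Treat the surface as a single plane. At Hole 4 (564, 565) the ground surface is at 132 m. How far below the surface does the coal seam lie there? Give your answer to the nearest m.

124 m

Two edge vectors: Hole 1→Hole 2 = (241, 760, -258.3), Hole 1→Hole 3 = (610, 731, -301.8).
Normal n = (Hole 1→Hole 2) × (Hole 1→Hole 3) = (-40550.7, -84829.2, -287429).
So ∂z/∂x = −n_x/n_z = −0.14108 and ∂z/∂y = −n_y/n_z = −0.29513.
Intercept c from Hole 1: 214.1 + 14.81 + 25.09 = 254.00.
At (564, 565): z_contact = −79.6 − 166.7 + 254.00 = 7.7 m.
Depth below ground = 132 − 7.7 = 124 m.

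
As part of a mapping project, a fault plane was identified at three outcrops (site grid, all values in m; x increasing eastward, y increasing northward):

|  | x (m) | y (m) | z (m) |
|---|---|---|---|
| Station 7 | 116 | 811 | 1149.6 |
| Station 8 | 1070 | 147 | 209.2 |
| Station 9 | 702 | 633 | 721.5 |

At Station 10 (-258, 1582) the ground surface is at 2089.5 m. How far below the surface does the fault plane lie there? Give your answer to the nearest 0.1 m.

239.0 m

Two edge vectors: Station 7→Station 8 = (954, -664, -940.4), Station 7→Station 9 = (586, -178, -428.1).
Normal n = (Station 7→Station 8) × (Station 7→Station 9) = (116867.2, -142667, 219292).
So ∂z/∂x = −n_x/n_z = −0.532930 and ∂z/∂y = −n_y/n_z = 0.650580.
Intercept c from Station 7: 1149.6 + 61.82 − 527.62 = 683.80.
At (-258, 1582): z_contact = 137.50 + 1029.22 + 683.80 = 1850.51 m.
Depth below ground = 2089.5 − 1850.51 = 239.0 m.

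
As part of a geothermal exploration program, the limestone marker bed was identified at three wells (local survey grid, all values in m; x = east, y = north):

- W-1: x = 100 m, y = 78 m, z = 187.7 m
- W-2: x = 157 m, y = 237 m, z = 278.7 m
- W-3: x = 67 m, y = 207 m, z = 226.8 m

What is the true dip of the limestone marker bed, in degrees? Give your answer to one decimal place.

Let the plane be z = a·x + b·y + c.
W-2−W-1: 57a + 159b = 91;  W-3−W-1: −33a + 129b = 39.1.
Solving gives a = 0.43826, b = 0.41521.
Gradient magnitude |∇z| = √(a² + b²) = √(0.19207 + 0.17240) = 0.60372.
True dip = arctan(0.60372) = 31.1°, dipping toward SW (azimuth ≈ 227°).

31.1°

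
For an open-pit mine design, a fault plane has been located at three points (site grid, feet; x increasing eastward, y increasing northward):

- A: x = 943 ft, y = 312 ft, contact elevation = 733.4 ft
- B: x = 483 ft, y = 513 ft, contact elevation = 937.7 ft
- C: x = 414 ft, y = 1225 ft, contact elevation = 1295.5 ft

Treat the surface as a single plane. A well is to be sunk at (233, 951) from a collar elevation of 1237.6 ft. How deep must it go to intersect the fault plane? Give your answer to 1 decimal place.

31.1 ft

Let the plane be z = a·x + b·y + c.
B−A: −460a + 201b = 204.3;  C−A: −529a + 913b = 562.1.
Solving gives a = −0.234477, b = 0.479805.
Then c = 733.4 − a·943 − b·312 = 804.81.
At (233, 951): z_contact = −54.63 + 456.29 + 804.81 = 1206.47 ft.
Depth below ground = 1237.6 − 1206.47 = 31.1 ft.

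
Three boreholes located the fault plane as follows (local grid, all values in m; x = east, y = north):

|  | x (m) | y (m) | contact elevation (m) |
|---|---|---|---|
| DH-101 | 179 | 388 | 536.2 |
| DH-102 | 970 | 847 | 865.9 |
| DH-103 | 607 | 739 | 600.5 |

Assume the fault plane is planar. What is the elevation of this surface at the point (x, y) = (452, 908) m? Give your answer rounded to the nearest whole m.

Let the plane be z = a·x + b·y + c.
DH-102−DH-101: 791a + 459b = 329.7;  DH-103−DH-101: 428a + 351b = 64.3.
Solving gives a = 1.06186, b = −1.11161.
Then c = 536.2 − a·179 − b·388 = 777.43.
At (452, 908): z = 480.0 − 1009.3 + 777.43 = 248.1 m.

248 m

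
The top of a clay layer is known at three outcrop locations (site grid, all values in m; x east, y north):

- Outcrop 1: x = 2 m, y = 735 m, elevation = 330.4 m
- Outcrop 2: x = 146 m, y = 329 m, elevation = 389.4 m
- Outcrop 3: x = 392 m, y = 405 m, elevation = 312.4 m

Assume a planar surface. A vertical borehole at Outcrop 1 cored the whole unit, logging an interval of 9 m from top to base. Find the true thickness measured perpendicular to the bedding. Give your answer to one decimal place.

8.5 m

Two edge vectors: Outcrop 1→Outcrop 2 = (144, -406, 59), Outcrop 1→Outcrop 3 = (390, -330, -18).
Normal n = (Outcrop 1→Outcrop 2) × (Outcrop 1→Outcrop 3) = (26778, 25602, 110820).
So ∂z/∂x = −n_x/n_z = −0.24164 and ∂z/∂y = −n_y/n_z = −0.23102.
|∇z| = √(a²+b²) = 0.33430, so dip δ = arctan(0.33430) = 18.48°.
True thickness = vertical thickness × cos δ = 9 × cos 18.48° = 8.5 m.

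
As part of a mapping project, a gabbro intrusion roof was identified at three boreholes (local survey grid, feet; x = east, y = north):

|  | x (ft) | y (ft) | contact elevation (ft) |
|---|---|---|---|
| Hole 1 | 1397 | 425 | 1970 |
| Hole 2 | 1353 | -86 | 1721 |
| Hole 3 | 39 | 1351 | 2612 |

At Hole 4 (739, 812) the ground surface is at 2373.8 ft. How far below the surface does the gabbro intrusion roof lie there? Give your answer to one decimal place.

123.5 ft

Let the plane be z = a·x + b·y + c.
Hole 2−Hole 1: −44a − 511b = −249;  Hole 3−Hole 1: −1358a + 926b = 642.
Solving gives a = −0.132694, b = 0.498706.
Then c = 1970 − a·1397 − b·425 = 1943.42.
At (739, 812): z_contact = −98.06 + 404.95 + 1943.42 = 2250.31 ft.
Depth below ground = 2373.8 − 2250.31 = 123.5 ft.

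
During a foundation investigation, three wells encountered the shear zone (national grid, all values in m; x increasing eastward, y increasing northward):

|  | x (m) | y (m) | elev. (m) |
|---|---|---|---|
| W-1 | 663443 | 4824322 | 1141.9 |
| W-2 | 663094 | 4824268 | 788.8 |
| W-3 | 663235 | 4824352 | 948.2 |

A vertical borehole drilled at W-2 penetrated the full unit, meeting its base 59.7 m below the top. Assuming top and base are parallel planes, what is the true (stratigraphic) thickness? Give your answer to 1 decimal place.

Let the plane be z = a·x + b·y + c.
W-2−W-1: −349a − 54b = −353.1;  W-3−W-1: −208a + 30b = −193.7.
Solving gives a = 0.97009, b = 0.26926.
|∇z| = √(a²+b²) = 1.00676, so dip δ = arctan(1.00676) = 45.19°.
True thickness = vertical thickness × cos δ = 59.7 × cos 45.19° = 42.1 m.

42.1 m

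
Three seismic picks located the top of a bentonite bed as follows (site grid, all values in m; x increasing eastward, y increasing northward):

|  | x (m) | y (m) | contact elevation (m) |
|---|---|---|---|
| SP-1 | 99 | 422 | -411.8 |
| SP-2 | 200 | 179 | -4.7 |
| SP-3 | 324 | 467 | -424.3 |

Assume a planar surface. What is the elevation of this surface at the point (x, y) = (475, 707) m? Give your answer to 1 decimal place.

-761.7 m

Two edge vectors: SP-1→SP-2 = (101, -243, 407.1), SP-1→SP-3 = (225, 45, -12.5).
Normal n = (SP-1→SP-2) × (SP-1→SP-3) = (-15282, 92860, 59220).
So ∂z/∂x = −n_x/n_z = 0.25805 and ∂z/∂y = −n_y/n_z = −1.56805.
Intercept c from SP-1: -411.8 − 25.55 + 661.72 = 224.37.
At (475, 707): z = 122.6 − 1108.6 + 224.37 = -761.7 m.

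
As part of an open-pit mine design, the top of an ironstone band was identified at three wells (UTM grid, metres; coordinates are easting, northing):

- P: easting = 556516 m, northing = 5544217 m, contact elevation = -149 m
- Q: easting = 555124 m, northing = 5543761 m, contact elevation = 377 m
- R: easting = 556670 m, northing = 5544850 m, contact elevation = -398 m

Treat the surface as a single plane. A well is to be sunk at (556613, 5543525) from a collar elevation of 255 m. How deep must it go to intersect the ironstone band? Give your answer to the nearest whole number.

Let the plane be z = a·easting + b·northing + c.
Q−P: −1392a − 456b = 526;  R−P: 154a + 633b = −249.
Solving gives a = −0.27057683, b = −0.32753739.
Then c = -149 − a·556516 − b·5544217 = 1966369.70.
At (556613, 5543525): z_contact = −150606.6 − 1815711.7 + 1966369.70 = 51.4 m.
Depth below ground = 255 − 51.4 = 204 m.

204 m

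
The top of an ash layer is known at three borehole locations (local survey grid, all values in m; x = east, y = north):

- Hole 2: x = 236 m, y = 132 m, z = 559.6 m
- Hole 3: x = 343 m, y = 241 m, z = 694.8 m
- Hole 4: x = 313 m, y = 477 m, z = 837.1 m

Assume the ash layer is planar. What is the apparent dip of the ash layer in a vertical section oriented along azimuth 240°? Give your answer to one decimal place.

39.9°

Let the plane be z = a·x + b·y + c.
Hole 3−Hole 2: 107a + 109b = 135.2;  Hole 4−Hole 2: 77a + 345b = 277.5.
Solving gives a = 0.57487, b = 0.67604.
Unit vector along 240° is (sin 240°, cos 240°) = (-0.8660, -0.5000).
Slope in that direction = a·(-0.8660) + b·(-0.5000) = −0.83588.
Apparent dip = arctan|0.83588| = 39.9° (true dip is 41.6°, so apparent ≤ true as expected).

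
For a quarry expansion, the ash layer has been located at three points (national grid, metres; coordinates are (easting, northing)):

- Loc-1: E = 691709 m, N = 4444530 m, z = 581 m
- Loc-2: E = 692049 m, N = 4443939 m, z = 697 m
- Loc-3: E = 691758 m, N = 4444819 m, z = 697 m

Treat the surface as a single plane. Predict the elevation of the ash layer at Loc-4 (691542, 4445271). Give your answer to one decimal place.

643.6 m

Two edge vectors: Loc-1→Loc-2 = (340, -591, 116), Loc-1→Loc-3 = (49, 289, 116).
Normal n = (Loc-1→Loc-2) × (Loc-1→Loc-3) = (-102080, -33756, 127219).
So ∂z/∂E = −n_x/n_z = 0.802395869 and ∂z/∂N = −n_y/n_z = 0.265337725.
Intercept c from Loc-1: 581 − 555024.44 − 1179301.48 = −1733744.92.
At (691542, 4445271): z = 554890.4 + 1179498.1 − 1733744.92 = 643.6 m.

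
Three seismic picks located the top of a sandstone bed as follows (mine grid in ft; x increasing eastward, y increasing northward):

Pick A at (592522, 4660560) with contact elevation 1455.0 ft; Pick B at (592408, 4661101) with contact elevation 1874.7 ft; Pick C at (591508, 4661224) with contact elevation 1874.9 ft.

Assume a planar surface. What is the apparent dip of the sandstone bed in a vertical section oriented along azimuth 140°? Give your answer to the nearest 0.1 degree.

Let the plane be z = a·x + b·y + c.
Pick B−Pick A: −114a + 541b = 419.7;  Pick C−Pick A: −1014a + 664b = 419.9.
Solving gives a = 0.10894, b = 0.79874.
Unit vector along 140° is (sin 140°, cos 140°) = (0.6428, -0.7660).
Slope in that direction = a·(0.6428) + b·(-0.7660) = −0.54185.
Apparent dip = arctan|0.54185| = 28.5° (true dip is 38.9°, so apparent ≤ true as expected).

28.5°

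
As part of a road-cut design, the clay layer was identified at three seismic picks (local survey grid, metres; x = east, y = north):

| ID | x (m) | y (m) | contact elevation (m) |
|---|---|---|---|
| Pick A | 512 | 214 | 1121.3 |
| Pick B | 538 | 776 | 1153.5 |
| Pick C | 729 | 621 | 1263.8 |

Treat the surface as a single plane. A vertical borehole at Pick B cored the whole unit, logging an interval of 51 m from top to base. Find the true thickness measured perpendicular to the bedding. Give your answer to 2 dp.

43.69 m

Let the plane be z = a·x + b·y + c.
Pick B−Pick A: 26a + 562b = 32.2;  Pick C−Pick A: 217a + 407b = 142.5.
Solving gives a = 0.60140, b = 0.02947.
|∇z| = √(a²+b²) = 0.60213, so dip δ = arctan(0.60213) = 31.05°.
True thickness = vertical thickness × cos δ = 51 × cos 31.05° = 43.69 m.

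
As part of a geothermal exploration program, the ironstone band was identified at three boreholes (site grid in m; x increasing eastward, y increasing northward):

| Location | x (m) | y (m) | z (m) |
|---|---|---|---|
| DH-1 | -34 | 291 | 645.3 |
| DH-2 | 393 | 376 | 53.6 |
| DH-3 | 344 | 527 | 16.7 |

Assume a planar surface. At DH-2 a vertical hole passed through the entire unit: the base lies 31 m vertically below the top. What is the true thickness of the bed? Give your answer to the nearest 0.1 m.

17.9 m

Two edge vectors: DH-1→DH-2 = (427, 85, -591.7), DH-1→DH-3 = (378, 236, -628.6).
Normal n = (DH-1→DH-2) × (DH-1→DH-3) = (86210.2, 44749.6, 68642).
So ∂z/∂x = −n_x/n_z = −1.25594 and ∂z/∂y = −n_y/n_z = −0.65193.
|∇z| = √(a²+b²) = 1.41506, so dip δ = arctan(1.41506) = 54.75°.
True thickness = vertical thickness × cos δ = 31 × cos 54.75° = 17.9 m.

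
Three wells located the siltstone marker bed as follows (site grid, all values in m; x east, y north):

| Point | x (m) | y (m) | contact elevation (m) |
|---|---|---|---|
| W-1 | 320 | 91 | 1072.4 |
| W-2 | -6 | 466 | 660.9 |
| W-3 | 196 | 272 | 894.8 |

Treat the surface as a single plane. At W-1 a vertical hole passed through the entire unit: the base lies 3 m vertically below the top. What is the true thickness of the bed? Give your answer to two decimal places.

Two edge vectors: W-1→W-2 = (-326, 375, -411.5), W-1→W-3 = (-124, 181, -177.6).
Normal n = (W-1→W-2) × (W-1→W-3) = (7881.5, -6871.6, -12506).
So ∂z/∂x = −n_x/n_z = 0.63022 and ∂z/∂y = −n_y/n_z = −0.54946.
|∇z| = √(a²+b²) = 0.83611, so dip δ = arctan(0.83611) = 39.90°.
True thickness = vertical thickness × cos δ = 3 × cos 39.90° = 2.30 m.

2.30 m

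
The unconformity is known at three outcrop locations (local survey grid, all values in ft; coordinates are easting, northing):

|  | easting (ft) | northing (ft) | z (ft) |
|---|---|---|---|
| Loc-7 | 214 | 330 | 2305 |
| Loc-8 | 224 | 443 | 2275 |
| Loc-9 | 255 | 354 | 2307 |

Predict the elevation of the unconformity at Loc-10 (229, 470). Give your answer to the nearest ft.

Let the plane be z = a·easting + b·northing + c.
Loc-8−Loc-7: 10a + 113b = −30;  Loc-9−Loc-7: 41a + 24b = 2.
Solving gives a = 0.21534, b = −0.28454.
Then c = 2305 − a·214 − b·330 = 2352.82.
At (229, 470): z = 49.3 − 133.7 + 2352.82 = 2268.4 ft.

2268 ft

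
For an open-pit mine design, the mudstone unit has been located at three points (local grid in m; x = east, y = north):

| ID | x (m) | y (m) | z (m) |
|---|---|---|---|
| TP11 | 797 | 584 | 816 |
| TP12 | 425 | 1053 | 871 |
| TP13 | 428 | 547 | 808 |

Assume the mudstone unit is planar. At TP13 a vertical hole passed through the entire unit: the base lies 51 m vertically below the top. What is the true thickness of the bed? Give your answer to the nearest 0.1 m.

Two edge vectors: TP11→TP12 = (-372, 469, 55), TP11→TP13 = (-369, -37, -8).
Normal n = (TP11→TP12) × (TP11→TP13) = (-1717, -23271, 186825).
So ∂z/∂x = −n_x/n_z = 0.00919 and ∂z/∂y = −n_y/n_z = 0.12456.
|∇z| = √(a²+b²) = 0.12490, so dip δ = arctan(0.12490) = 7.12°.
True thickness = vertical thickness × cos δ = 51 × cos 7.12° = 50.6 m.

50.6 m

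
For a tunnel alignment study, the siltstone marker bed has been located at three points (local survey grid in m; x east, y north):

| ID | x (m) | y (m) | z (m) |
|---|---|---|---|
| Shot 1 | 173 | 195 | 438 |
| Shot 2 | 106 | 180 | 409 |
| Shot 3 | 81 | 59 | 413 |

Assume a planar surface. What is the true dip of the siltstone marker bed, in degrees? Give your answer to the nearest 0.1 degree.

25.6°

Let the plane be z = a·x + b·y + c.
Shot 2−Shot 1: −67a − 15b = −29;  Shot 3−Shot 1: −92a − 136b = −25.
Solving gives a = 0.46159, b = −0.12843.
Gradient magnitude |∇z| = √(a² + b²) = √(0.21306 + 0.01649) = 0.47912.
True dip = arctan(0.47912) = 25.6°, dipping toward WNW (azimuth ≈ 286°).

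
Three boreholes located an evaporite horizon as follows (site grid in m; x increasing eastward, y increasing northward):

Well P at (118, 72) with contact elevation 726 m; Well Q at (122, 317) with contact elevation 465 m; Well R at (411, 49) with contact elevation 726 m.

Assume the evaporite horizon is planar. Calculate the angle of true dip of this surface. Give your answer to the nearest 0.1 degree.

46.9°

Let the plane be z = a·x + b·y + c.
Well Q−Well P: 4a + 245b = −261;  Well R−Well P: 293a − 23b = 0.
Solving gives a = −0.08352, b = −1.06394.
Gradient magnitude |∇z| = √(a² + b²) = √(0.00698 + 1.13197) = 1.06722.
True dip = arctan(1.06722) = 46.9°, dipping toward N (azimuth ≈ 004°).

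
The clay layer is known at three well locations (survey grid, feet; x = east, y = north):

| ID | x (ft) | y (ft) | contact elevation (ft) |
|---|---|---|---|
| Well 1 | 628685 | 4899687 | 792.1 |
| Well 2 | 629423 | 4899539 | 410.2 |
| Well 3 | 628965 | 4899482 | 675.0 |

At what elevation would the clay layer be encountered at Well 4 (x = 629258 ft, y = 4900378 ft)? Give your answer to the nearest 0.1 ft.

345.1 ft

Let the plane be z = a·x + b·y + c.
Well 2−Well 1: 738a − 148b = −381.9;  Well 3−Well 1: 280a − 205b = −117.1.
Solving gives a = −0.554926718, b = −0.186729176.
Then c = 792.1 − a·628685 − b·4899687 = 1264580.72.
At (629258, 4900378): z = −349192.1 − 915043.5 + 1264580.72 = 345.1 ft.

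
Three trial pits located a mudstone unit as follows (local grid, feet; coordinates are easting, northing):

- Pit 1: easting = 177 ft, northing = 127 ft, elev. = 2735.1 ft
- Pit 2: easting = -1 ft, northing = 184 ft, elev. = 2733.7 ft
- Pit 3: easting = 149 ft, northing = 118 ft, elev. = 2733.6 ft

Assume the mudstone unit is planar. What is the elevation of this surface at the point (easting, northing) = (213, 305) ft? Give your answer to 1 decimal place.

2748.9 ft

Let the plane be z = a·easting + b·northing + c.
Pit 2−Pit 1: −178a + 57b = −1.4;  Pit 3−Pit 1: −28a − 9b = −1.5.
Solving gives a = 0.03068, b = 0.07123.
Then c = 2735.1 − a·177 − b·127 = 2720.62.
At (213, 305): z = 6.5 + 21.7 + 2720.62 = 2748.9 ft.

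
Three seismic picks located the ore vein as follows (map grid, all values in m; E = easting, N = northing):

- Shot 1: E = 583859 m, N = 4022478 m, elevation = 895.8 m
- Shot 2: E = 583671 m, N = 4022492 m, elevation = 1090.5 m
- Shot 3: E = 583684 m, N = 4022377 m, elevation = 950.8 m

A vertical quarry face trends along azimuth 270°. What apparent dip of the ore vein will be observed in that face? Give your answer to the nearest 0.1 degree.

43.6°

Let the plane be z = a·E + b·N + c.
Shot 2−Shot 1: −188a + 14b = 194.7;  Shot 3−Shot 1: −175a − 101b = 55.
Solving gives a = −0.95320, b = 1.10703.
Unit vector along 270° is (sin 270°, cos 270°) = (-1.0000, -0.0000).
Slope in that direction = a·(-1.0000) + b·(-0.0000) = 0.95320.
Apparent dip = arctan|0.95320| = 43.6° (true dip is 55.6°, so apparent ≤ true as expected).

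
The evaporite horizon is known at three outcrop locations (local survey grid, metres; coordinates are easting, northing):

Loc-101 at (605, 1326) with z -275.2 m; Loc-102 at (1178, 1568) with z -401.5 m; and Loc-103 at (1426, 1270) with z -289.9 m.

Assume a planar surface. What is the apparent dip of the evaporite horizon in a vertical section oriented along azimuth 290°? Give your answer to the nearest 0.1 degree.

Two edge vectors: Loc-101→Loc-102 = (573, 242, -126.3), Loc-101→Loc-103 = (821, -56, -14.7).
Normal n = (Loc-101→Loc-102) × (Loc-101→Loc-103) = (-10630.2, -95269.2, -230770).
So ∂z/∂easting = −n_x/n_z = −0.04606 and ∂z/∂northing = −n_y/n_z = −0.41283.
Unit vector along 290° is (sin 290°, cos 290°) = (-0.9397, 0.3420).
Slope in that direction = a·(-0.9397) + b·(0.3420) = −0.09791.
Apparent dip = arctan|0.09791| = 5.6° (true dip is 22.6°, so apparent ≤ true as expected).

5.6°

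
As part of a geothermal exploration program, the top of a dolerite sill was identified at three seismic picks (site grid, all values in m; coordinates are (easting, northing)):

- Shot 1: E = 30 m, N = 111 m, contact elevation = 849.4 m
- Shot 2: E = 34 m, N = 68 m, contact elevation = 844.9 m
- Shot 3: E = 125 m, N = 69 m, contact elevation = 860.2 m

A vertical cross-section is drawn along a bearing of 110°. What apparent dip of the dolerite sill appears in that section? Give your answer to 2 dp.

Let the plane be z = a·E + b·N + c.
Shot 2−Shot 1: 4a − 43b = −4.5;  Shot 3−Shot 1: 95a − 42b = 10.8.
Solving gives a = 0.16681, b = 0.12017.
Unit vector along 110° is (sin 110°, cos 110°) = (0.9397, -0.3420).
Slope in that direction = a·(0.9397) + b·(-0.3420) = 0.11565.
Apparent dip = arctan|0.11565| = 6.60° (true dip is 11.6°, so apparent ≤ true as expected).

6.60°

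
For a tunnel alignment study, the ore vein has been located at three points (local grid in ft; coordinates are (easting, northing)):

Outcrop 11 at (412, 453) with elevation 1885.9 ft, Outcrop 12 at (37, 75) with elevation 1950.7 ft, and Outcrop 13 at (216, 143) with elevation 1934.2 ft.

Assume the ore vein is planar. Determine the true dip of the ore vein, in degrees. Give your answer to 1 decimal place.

Let the plane be z = a·E + b·N + c.
Outcrop 12−Outcrop 11: −375a − 378b = 64.8;  Outcrop 13−Outcrop 11: −196a − 310b = 48.3.
Solving gives a = −0.04342, b = −0.12835.
Gradient magnitude |∇z| = √(a² + b²) = √(0.00189 + 0.01647) = 0.13550.
True dip = arctan(0.13550) = 7.7°, dipping toward NNE (azimuth ≈ 019°).

7.7°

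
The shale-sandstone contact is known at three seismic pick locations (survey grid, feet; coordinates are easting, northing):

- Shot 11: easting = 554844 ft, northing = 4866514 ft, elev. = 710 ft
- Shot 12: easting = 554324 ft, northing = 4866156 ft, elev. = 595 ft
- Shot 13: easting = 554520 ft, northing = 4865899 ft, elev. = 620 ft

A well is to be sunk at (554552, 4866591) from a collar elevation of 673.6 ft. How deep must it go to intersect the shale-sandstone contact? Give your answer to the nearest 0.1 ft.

15.2 ft

Let the plane be z = a·easting + b·northing + c.
Shot 12−Shot 11: −520a − 358b = −115;  Shot 13−Shot 11: −324a − 615b = −90.
Solving gives a = 0.188927814, b = 0.046808761.
Then c = 710 − a·554844 − b·4866514 = −331910.96.
At (554552, 4866591): z_contact = 104770.30 + 227799.10 − 331910.96 = 658.44 ft.
Depth below ground = 673.6 − 658.44 = 15.2 ft.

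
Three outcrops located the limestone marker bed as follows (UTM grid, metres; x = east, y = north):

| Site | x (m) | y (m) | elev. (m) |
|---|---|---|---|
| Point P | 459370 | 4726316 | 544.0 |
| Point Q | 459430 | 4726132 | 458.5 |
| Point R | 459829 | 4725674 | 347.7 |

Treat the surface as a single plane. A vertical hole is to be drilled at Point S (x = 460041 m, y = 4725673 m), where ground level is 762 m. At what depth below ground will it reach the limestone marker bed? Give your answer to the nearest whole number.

Two edge vectors: Point P→Point Q = (60, -184, -85.5), Point P→Point R = (459, -642, -196.3).
Normal n = (Point P→Point Q) × (Point P→Point R) = (-18771.8, -27466.5, 45936).
So ∂z/∂x = −n_x/n_z = 0.40865117 and ∂z/∂y = −n_y/n_z = 0.59792973.
Intercept c from Point P: 544 − 187722.09 − 2826004.84 = −3013182.93.
At (460041, 4725673): z_contact = 187996.3 + 2825620.4 − 3013182.93 = 433.7 m.
Depth below ground = 762 − 433.7 = 328 m.

328 m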